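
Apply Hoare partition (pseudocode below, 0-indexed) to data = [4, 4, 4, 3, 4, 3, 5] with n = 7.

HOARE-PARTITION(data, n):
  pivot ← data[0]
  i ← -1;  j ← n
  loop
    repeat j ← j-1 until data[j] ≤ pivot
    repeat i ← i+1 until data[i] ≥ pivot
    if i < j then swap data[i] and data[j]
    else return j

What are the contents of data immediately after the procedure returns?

[3, 4, 3, 4, 4, 4, 5]

pivot = data[0] = 4; i = -1, j = 7
j→5 (data[5]=3≤4), i→0 (data[0]=4≥4); i<j, swap → [3, 4, 4, 3, 4, 4, 5]
j→4 (data[4]=4≤4), i→1 (data[1]=4≥4); i<j, swap → [3, 4, 4, 3, 4, 4, 5]
j→3 (data[3]=3≤4), i→2 (data[2]=4≥4); i<j, swap → [3, 4, 3, 4, 4, 4, 5]
j→2, i→3; i≥j, return j=2. data = [3, 4, 3, 4, 4, 4, 5]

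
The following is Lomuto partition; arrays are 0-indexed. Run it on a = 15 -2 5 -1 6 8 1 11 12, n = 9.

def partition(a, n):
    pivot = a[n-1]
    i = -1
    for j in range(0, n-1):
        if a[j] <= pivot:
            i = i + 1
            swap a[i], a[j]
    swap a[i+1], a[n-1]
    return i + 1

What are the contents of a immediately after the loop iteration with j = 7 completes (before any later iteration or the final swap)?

-2 5 -1 6 8 1 11 15 12

pivot = a[8] = 12; i = -1
j=0: a[0]=15 > 12 → no swap
j=1: a[1]=-2 ≤ 12 → i=0, swap a[0],a[1] → -2 15 5 -1 6 8 1 11 12
j=2: a[2]=5 ≤ 12 → i=1, swap a[1],a[2] → -2 5 15 -1 6 8 1 11 12
j=3: a[3]=-1 ≤ 12 → i=2, swap a[2],a[3] → -2 5 -1 15 6 8 1 11 12
j=4: a[4]=6 ≤ 12 → i=3, swap a[3],a[4] → -2 5 -1 6 15 8 1 11 12
j=5: a[5]=8 ≤ 12 → i=4, swap a[4],a[5] → -2 5 -1 6 8 15 1 11 12
j=6: a[6]=1 ≤ 12 → i=5, swap a[5],a[6] → -2 5 -1 6 8 1 15 11 12
j=7: a[7]=11 ≤ 12 → i=6, swap a[6],a[7] → -2 5 -1 6 8 1 11 15 12
(after j=7) a = -2 5 -1 6 8 1 11 15 12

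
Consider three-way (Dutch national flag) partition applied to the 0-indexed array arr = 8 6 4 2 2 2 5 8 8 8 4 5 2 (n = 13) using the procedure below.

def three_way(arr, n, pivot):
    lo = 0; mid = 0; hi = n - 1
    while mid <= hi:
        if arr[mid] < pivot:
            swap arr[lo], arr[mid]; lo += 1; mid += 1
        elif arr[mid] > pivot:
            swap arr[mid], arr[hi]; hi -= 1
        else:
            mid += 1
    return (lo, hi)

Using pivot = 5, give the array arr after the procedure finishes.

2 4 2 2 2 4 5 5 8 8 8 6 8

pivot = 5; lo=0, mid=0, hi=12
arr[mid]=8>5: swap arr[0],arr[12]; hi=11 → 2 6 4 2 2 2 5 8 8 8 4 5 8
arr[mid]=2<5: swap arr[0],arr[0]; lo=1,mid=1 → 2 6 4 2 2 2 5 8 8 8 4 5 8
arr[mid]=6>5: swap arr[1],arr[11]; hi=10 → 2 5 4 2 2 2 5 8 8 8 4 6 8
arr[mid]=5=5: mid=2
arr[mid]=4<5: swap arr[1],arr[2]; lo=2,mid=3 → 2 4 5 2 2 2 5 8 8 8 4 6 8
arr[mid]=2<5: swap arr[2],arr[3]; lo=3,mid=4 → 2 4 2 5 2 2 5 8 8 8 4 6 8
arr[mid]=2<5: swap arr[3],arr[4]; lo=4,mid=5 → 2 4 2 2 5 2 5 8 8 8 4 6 8
arr[mid]=2<5: swap arr[4],arr[5]; lo=5,mid=6 → 2 4 2 2 2 5 5 8 8 8 4 6 8
arr[mid]=5=5: mid=7
arr[mid]=8>5: swap arr[7],arr[10]; hi=9 → 2 4 2 2 2 5 5 4 8 8 8 6 8
arr[mid]=4<5: swap arr[5],arr[7]; lo=6,mid=8 → 2 4 2 2 2 4 5 5 8 8 8 6 8
arr[mid]=8>5: swap arr[8],arr[9]; hi=8 → 2 4 2 2 2 4 5 5 8 8 8 6 8
arr[mid]=8>5: swap arr[8],arr[8]; hi=7 → 2 4 2 2 2 4 5 5 8 8 8 6 8
end: lo=6, hi=7; arr = 2 4 2 2 2 4 5 5 8 8 8 6 8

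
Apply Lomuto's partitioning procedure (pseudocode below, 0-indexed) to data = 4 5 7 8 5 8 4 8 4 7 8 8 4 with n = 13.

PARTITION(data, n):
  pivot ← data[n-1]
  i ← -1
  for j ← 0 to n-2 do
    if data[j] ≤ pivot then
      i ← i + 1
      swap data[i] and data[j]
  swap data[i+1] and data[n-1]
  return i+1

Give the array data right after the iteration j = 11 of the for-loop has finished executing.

pivot = data[12] = 4; i = -1
j=0: data[0]=4 ≤ 4 → i=0, swap data[0],data[0] (no change) → 4 5 7 8 5 8 4 8 4 7 8 8 4
j=1: data[1]=5 > 4 → no swap
j=2: data[2]=7 > 4 → no swap
j=3: data[3]=8 > 4 → no swap
j=4: data[4]=5 > 4 → no swap
j=5: data[5]=8 > 4 → no swap
j=6: data[6]=4 ≤ 4 → i=1, swap data[1],data[6] → 4 4 7 8 5 8 5 8 4 7 8 8 4
j=7: data[7]=8 > 4 → no swap
j=8: data[8]=4 ≤ 4 → i=2, swap data[2],data[8] → 4 4 4 8 5 8 5 8 7 7 8 8 4
j=9: data[9]=7 > 4 → no swap
j=10: data[10]=8 > 4 → no swap
j=11: data[11]=8 > 4 → no swap
(after j=11) data = 4 4 4 8 5 8 5 8 7 7 8 8 4

4 4 4 8 5 8 5 8 7 7 8 8 4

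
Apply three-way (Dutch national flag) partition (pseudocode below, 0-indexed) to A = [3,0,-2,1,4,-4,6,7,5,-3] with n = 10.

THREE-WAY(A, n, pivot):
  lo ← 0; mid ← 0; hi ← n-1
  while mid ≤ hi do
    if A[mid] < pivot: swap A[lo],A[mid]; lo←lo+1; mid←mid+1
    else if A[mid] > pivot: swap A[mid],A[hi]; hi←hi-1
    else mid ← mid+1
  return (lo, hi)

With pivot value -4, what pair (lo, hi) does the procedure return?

lo=0 mid=0 hi=9
3>-4: swap(0,9), hi=8 ⇒ [-3,0,-2,1,4,-4,6,7,5,3]
-3>-4: swap(0,8), hi=7 ⇒ [5,0,-2,1,4,-4,6,7,-3,3]
5>-4: swap(0,7), hi=6 ⇒ [7,0,-2,1,4,-4,6,5,-3,3]
7>-4: swap(0,6), hi=5 ⇒ [6,0,-2,1,4,-4,7,5,-3,3]
6>-4: swap(0,5), hi=4 ⇒ [-4,0,-2,1,4,6,7,5,-3,3]
-4=-4: mid=1
0>-4: swap(1,4), hi=3 ⇒ [-4,4,-2,1,0,6,7,5,-3,3]
4>-4: swap(1,3), hi=2 ⇒ [-4,1,-2,4,0,6,7,5,-3,3]
1>-4: swap(1,2), hi=1 ⇒ [-4,-2,1,4,0,6,7,5,-3,3]
-2>-4: swap(1,1), hi=0 ⇒ [-4,-2,1,4,0,6,7,5,-3,3]
done. lo=0 hi=0; A=[-4,-2,1,4,0,6,7,5,-3,3]

(0, 0)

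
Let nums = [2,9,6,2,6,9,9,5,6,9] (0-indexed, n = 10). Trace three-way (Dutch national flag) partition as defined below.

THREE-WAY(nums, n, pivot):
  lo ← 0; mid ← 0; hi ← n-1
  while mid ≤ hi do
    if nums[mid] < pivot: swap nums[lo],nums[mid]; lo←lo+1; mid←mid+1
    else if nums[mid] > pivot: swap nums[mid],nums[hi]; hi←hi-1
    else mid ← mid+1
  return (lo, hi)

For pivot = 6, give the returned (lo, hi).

pivot = 6; lo=0, mid=0, hi=9
nums[mid]=2<6: swap nums[0],nums[0]; lo=1,mid=1 → [2,9,6,2,6,9,9,5,6,9]
nums[mid]=9>6: swap nums[1],nums[9]; hi=8 → [2,9,6,2,6,9,9,5,6,9]
nums[mid]=9>6: swap nums[1],nums[8]; hi=7 → [2,6,6,2,6,9,9,5,9,9]
nums[mid]=6=6: mid=2
nums[mid]=6=6: mid=3
nums[mid]=2<6: swap nums[1],nums[3]; lo=2,mid=4 → [2,2,6,6,6,9,9,5,9,9]
nums[mid]=6=6: mid=5
nums[mid]=9>6: swap nums[5],nums[7]; hi=6 → [2,2,6,6,6,5,9,9,9,9]
nums[mid]=5<6: swap nums[2],nums[5]; lo=3,mid=6 → [2,2,5,6,6,6,9,9,9,9]
nums[mid]=9>6: swap nums[6],nums[6]; hi=5 → [2,2,5,6,6,6,9,9,9,9]
end: lo=3, hi=5; nums = [2,2,5,6,6,6,9,9,9,9]

(3, 5)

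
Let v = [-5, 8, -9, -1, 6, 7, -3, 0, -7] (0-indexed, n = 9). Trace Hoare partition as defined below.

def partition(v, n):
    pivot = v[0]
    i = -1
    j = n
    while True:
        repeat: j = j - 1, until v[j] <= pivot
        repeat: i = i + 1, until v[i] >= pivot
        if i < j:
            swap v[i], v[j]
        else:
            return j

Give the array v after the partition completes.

[-7, -9, 8, -1, 6, 7, -3, 0, -5]

pivot=-5
j stops at 8 (-7), i stops at 0 (-5); swap ⇒ [-7, 8, -9, -1, 6, 7, -3, 0, -5]
j stops at 2 (-9), i stops at 1 (8); swap ⇒ [-7, -9, 8, -1, 6, 7, -3, 0, -5]
j stops at 1, i stops at 2; i≥j ⇒ return 1. v=[-7, -9, 8, -1, 6, 7, -3, 0, -5]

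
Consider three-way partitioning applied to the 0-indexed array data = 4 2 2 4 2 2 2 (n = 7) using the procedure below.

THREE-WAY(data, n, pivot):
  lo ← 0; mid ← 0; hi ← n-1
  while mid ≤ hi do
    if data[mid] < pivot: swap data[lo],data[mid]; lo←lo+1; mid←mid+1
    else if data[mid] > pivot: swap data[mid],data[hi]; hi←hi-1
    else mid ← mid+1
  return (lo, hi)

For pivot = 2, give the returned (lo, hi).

(0, 4)

pivot = 2; lo=0, mid=0, hi=6
data[mid]=4>2: swap data[0],data[6]; hi=5 → 2 2 2 4 2 2 4
data[mid]=2=2: mid=1
data[mid]=2=2: mid=2
data[mid]=2=2: mid=3
data[mid]=4>2: swap data[3],data[5]; hi=4 → 2 2 2 2 2 4 4
data[mid]=2=2: mid=4
data[mid]=2=2: mid=5
end: lo=0, hi=4; data = 2 2 2 2 2 4 4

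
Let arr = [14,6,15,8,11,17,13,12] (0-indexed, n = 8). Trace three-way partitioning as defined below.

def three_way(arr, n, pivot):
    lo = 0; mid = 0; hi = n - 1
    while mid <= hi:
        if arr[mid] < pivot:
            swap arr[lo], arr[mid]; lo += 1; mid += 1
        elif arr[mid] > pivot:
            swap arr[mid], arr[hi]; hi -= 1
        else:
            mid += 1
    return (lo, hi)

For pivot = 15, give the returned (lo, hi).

lo=0 mid=0 hi=7
14<15: swap(0,0), lo=1 mid=1 ⇒ [14,6,15,8,11,17,13,12]
6<15: swap(1,1), lo=2 mid=2 ⇒ [14,6,15,8,11,17,13,12]
15=15: mid=3
8<15: swap(2,3), lo=3 mid=4 ⇒ [14,6,8,15,11,17,13,12]
11<15: swap(3,4), lo=4 mid=5 ⇒ [14,6,8,11,15,17,13,12]
17>15: swap(5,7), hi=6 ⇒ [14,6,8,11,15,12,13,17]
12<15: swap(4,5), lo=5 mid=6 ⇒ [14,6,8,11,12,15,13,17]
13<15: swap(5,6), lo=6 mid=7 ⇒ [14,6,8,11,12,13,15,17]
done. lo=6 hi=6; arr=[14,6,8,11,12,13,15,17]

(6, 6)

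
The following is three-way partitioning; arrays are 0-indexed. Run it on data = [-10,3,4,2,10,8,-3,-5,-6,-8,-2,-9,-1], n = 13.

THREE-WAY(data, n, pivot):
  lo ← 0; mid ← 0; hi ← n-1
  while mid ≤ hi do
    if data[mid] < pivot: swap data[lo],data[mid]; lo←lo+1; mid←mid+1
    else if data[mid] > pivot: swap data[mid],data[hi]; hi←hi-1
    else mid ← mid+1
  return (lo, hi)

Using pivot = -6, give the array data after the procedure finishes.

[-10,-9,-8,-6,8,-3,-5,10,2,-2,4,-1,3]

lo=0 mid=0 hi=12
-10<-6: swap(0,0), lo=1 mid=1 ⇒ [-10,3,4,2,10,8,-3,-5,-6,-8,-2,-9,-1]
3>-6: swap(1,12), hi=11 ⇒ [-10,-1,4,2,10,8,-3,-5,-6,-8,-2,-9,3]
-1>-6: swap(1,11), hi=10 ⇒ [-10,-9,4,2,10,8,-3,-5,-6,-8,-2,-1,3]
-9<-6: swap(1,1), lo=2 mid=2 ⇒ [-10,-9,4,2,10,8,-3,-5,-6,-8,-2,-1,3]
4>-6: swap(2,10), hi=9 ⇒ [-10,-9,-2,2,10,8,-3,-5,-6,-8,4,-1,3]
-2>-6: swap(2,9), hi=8 ⇒ [-10,-9,-8,2,10,8,-3,-5,-6,-2,4,-1,3]
-8<-6: swap(2,2), lo=3 mid=3 ⇒ [-10,-9,-8,2,10,8,-3,-5,-6,-2,4,-1,3]
2>-6: swap(3,8), hi=7 ⇒ [-10,-9,-8,-6,10,8,-3,-5,2,-2,4,-1,3]
-6=-6: mid=4
10>-6: swap(4,7), hi=6 ⇒ [-10,-9,-8,-6,-5,8,-3,10,2,-2,4,-1,3]
-5>-6: swap(4,6), hi=5 ⇒ [-10,-9,-8,-6,-3,8,-5,10,2,-2,4,-1,3]
-3>-6: swap(4,5), hi=4 ⇒ [-10,-9,-8,-6,8,-3,-5,10,2,-2,4,-1,3]
8>-6: swap(4,4), hi=3 ⇒ [-10,-9,-8,-6,8,-3,-5,10,2,-2,4,-1,3]
done. lo=3 hi=3; data=[-10,-9,-8,-6,8,-3,-5,10,2,-2,4,-1,3]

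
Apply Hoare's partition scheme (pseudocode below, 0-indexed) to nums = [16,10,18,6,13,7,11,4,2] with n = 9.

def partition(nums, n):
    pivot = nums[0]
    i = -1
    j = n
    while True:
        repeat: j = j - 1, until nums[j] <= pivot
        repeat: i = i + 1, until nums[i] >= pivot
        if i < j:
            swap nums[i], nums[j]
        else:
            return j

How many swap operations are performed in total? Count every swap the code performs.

2

pivot=16
j stops at 8 (2), i stops at 0 (16); swap ⇒ [2,10,18,6,13,7,11,4,16]
j stops at 7 (4), i stops at 2 (18); swap ⇒ [2,10,4,6,13,7,11,18,16]
j stops at 6, i stops at 7; i≥j ⇒ return 6. nums=[2,10,4,6,13,7,11,18,16]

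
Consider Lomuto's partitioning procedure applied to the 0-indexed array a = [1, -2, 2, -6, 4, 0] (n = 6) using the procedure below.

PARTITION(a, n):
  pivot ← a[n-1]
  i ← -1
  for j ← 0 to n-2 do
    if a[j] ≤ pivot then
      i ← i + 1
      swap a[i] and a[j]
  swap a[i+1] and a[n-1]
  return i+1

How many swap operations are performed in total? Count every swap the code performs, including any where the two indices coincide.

3

pivot = a[5] = 0; i = -1
j=0: a[0]=1 > 0 → no swap
j=1: a[1]=-2 ≤ 0 → i=0, swap a[0],a[1] → [-2, 1, 2, -6, 4, 0]
j=2: a[2]=2 > 0 → no swap
j=3: a[3]=-6 ≤ 0 → i=1, swap a[1],a[3] → [-2, -6, 2, 1, 4, 0]
j=4: a[4]=4 > 0 → no swap
final swap a[2],a[5] → [-2, -6, 0, 1, 4, 2]; return 2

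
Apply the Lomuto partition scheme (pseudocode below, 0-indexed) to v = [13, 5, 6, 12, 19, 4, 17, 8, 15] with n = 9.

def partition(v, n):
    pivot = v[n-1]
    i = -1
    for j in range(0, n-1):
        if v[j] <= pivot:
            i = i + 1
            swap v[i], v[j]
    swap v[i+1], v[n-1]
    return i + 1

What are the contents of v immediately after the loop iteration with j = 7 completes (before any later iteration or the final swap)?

pivot=15, i=-1
j=0: 13≤15, i=0, swap(0,0) ⇒ [13, 5, 6, 12, 19, 4, 17, 8, 15]
j=1: 5≤15, i=1, swap(1,1) ⇒ [13, 5, 6, 12, 19, 4, 17, 8, 15]
j=2: 6≤15, i=2, swap(2,2) ⇒ [13, 5, 6, 12, 19, 4, 17, 8, 15]
j=3: 12≤15, i=3, swap(3,3) ⇒ [13, 5, 6, 12, 19, 4, 17, 8, 15]
j=4: 19>15, skip
j=5: 4≤15, i=4, swap(4,5) ⇒ [13, 5, 6, 12, 4, 19, 17, 8, 15]
j=6: 17>15, skip
j=7: 8≤15, i=5, swap(5,7) ⇒ [13, 5, 6, 12, 4, 8, 17, 19, 15]
(after j=7) v = [13, 5, 6, 12, 4, 8, 17, 19, 15]

[13, 5, 6, 12, 4, 8, 17, 19, 15]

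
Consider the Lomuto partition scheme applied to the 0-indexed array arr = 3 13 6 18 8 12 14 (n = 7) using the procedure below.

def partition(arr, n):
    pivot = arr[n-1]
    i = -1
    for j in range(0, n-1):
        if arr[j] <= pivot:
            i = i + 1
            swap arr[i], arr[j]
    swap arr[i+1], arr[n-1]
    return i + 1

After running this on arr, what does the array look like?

pivot = arr[6] = 14; i = -1
j=0: arr[0]=3 ≤ 14 → i=0, swap arr[0],arr[0] (no change) → 3 13 6 18 8 12 14
j=1: arr[1]=13 ≤ 14 → i=1, swap arr[1],arr[1] (no change) → 3 13 6 18 8 12 14
j=2: arr[2]=6 ≤ 14 → i=2, swap arr[2],arr[2] (no change) → 3 13 6 18 8 12 14
j=3: arr[3]=18 > 14 → no swap
j=4: arr[4]=8 ≤ 14 → i=3, swap arr[3],arr[4] → 3 13 6 8 18 12 14
j=5: arr[5]=12 ≤ 14 → i=4, swap arr[4],arr[5] → 3 13 6 8 12 18 14
final swap arr[5],arr[6] → 3 13 6 8 12 14 18; return 5

3 13 6 8 12 14 18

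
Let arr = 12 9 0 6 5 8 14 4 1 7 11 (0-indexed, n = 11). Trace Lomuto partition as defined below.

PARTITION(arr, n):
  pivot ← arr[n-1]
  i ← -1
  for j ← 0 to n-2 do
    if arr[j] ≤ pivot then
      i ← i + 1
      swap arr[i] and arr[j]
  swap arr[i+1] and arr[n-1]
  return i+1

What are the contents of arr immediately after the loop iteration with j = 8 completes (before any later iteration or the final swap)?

pivot = arr[10] = 11; i = -1
j=0: arr[0]=12 > 11 → no swap
j=1: arr[1]=9 ≤ 11 → i=0, swap arr[0],arr[1] → 9 12 0 6 5 8 14 4 1 7 11
j=2: arr[2]=0 ≤ 11 → i=1, swap arr[1],arr[2] → 9 0 12 6 5 8 14 4 1 7 11
j=3: arr[3]=6 ≤ 11 → i=2, swap arr[2],arr[3] → 9 0 6 12 5 8 14 4 1 7 11
j=4: arr[4]=5 ≤ 11 → i=3, swap arr[3],arr[4] → 9 0 6 5 12 8 14 4 1 7 11
j=5: arr[5]=8 ≤ 11 → i=4, swap arr[4],arr[5] → 9 0 6 5 8 12 14 4 1 7 11
j=6: arr[6]=14 > 11 → no swap
j=7: arr[7]=4 ≤ 11 → i=5, swap arr[5],arr[7] → 9 0 6 5 8 4 14 12 1 7 11
j=8: arr[8]=1 ≤ 11 → i=6, swap arr[6],arr[8] → 9 0 6 5 8 4 1 12 14 7 11
(after j=8) arr = 9 0 6 5 8 4 1 12 14 7 11

9 0 6 5 8 4 1 12 14 7 11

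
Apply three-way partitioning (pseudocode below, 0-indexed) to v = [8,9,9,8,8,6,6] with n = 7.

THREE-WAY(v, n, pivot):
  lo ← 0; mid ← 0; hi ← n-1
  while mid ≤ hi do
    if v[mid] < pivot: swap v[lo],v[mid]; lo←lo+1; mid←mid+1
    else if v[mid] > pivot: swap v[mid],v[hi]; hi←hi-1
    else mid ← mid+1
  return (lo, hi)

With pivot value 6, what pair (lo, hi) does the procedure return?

lo=0 mid=0 hi=6
8>6: swap(0,6), hi=5 ⇒ [6,9,9,8,8,6,8]
6=6: mid=1
9>6: swap(1,5), hi=4 ⇒ [6,6,9,8,8,9,8]
6=6: mid=2
9>6: swap(2,4), hi=3 ⇒ [6,6,8,8,9,9,8]
8>6: swap(2,3), hi=2 ⇒ [6,6,8,8,9,9,8]
8>6: swap(2,2), hi=1 ⇒ [6,6,8,8,9,9,8]
done. lo=0 hi=1; v=[6,6,8,8,9,9,8]

(0, 1)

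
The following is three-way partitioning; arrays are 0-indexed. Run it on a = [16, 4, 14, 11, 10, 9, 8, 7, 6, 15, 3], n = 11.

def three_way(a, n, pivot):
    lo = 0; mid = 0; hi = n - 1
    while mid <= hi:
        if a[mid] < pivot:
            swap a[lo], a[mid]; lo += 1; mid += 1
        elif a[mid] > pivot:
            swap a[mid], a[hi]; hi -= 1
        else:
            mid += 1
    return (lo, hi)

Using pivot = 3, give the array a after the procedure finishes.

pivot = 3; lo=0, mid=0, hi=10
a[mid]=16>3: swap a[0],a[10]; hi=9 → [3, 4, 14, 11, 10, 9, 8, 7, 6, 15, 16]
a[mid]=3=3: mid=1
a[mid]=4>3: swap a[1],a[9]; hi=8 → [3, 15, 14, 11, 10, 9, 8, 7, 6, 4, 16]
a[mid]=15>3: swap a[1],a[8]; hi=7 → [3, 6, 14, 11, 10, 9, 8, 7, 15, 4, 16]
a[mid]=6>3: swap a[1],a[7]; hi=6 → [3, 7, 14, 11, 10, 9, 8, 6, 15, 4, 16]
a[mid]=7>3: swap a[1],a[6]; hi=5 → [3, 8, 14, 11, 10, 9, 7, 6, 15, 4, 16]
a[mid]=8>3: swap a[1],a[5]; hi=4 → [3, 9, 14, 11, 10, 8, 7, 6, 15, 4, 16]
a[mid]=9>3: swap a[1],a[4]; hi=3 → [3, 10, 14, 11, 9, 8, 7, 6, 15, 4, 16]
a[mid]=10>3: swap a[1],a[3]; hi=2 → [3, 11, 14, 10, 9, 8, 7, 6, 15, 4, 16]
a[mid]=11>3: swap a[1],a[2]; hi=1 → [3, 14, 11, 10, 9, 8, 7, 6, 15, 4, 16]
a[mid]=14>3: swap a[1],a[1]; hi=0 → [3, 14, 11, 10, 9, 8, 7, 6, 15, 4, 16]
end: lo=0, hi=0; a = [3, 14, 11, 10, 9, 8, 7, 6, 15, 4, 16]

[3, 14, 11, 10, 9, 8, 7, 6, 15, 4, 16]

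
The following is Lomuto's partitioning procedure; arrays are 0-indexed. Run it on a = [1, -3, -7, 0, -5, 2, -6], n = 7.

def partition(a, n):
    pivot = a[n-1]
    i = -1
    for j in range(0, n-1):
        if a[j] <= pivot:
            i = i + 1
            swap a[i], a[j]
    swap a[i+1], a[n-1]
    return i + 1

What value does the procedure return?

1

pivot = a[6] = -6; i = -1
j=0: a[0]=1 > -6 → no swap
j=1: a[1]=-3 > -6 → no swap
j=2: a[2]=-7 ≤ -6 → i=0, swap a[0],a[2] → [-7, -3, 1, 0, -5, 2, -6]
j=3: a[3]=0 > -6 → no swap
j=4: a[4]=-5 > -6 → no swap
j=5: a[5]=2 > -6 → no swap
final swap a[1],a[6] → [-7, -6, 1, 0, -5, 2, -3]; return 1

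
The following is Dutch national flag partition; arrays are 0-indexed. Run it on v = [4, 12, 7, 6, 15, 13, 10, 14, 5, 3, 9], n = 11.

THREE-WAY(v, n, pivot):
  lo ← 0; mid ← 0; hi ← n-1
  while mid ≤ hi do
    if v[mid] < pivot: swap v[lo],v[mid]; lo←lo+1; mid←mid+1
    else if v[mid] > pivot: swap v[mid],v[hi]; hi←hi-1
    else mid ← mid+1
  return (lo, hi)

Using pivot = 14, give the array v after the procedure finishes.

[4, 12, 7, 6, 9, 13, 10, 5, 3, 14, 15]

lo=0 mid=0 hi=10
4<14: swap(0,0), lo=1 mid=1 ⇒ [4, 12, 7, 6, 15, 13, 10, 14, 5, 3, 9]
12<14: swap(1,1), lo=2 mid=2 ⇒ [4, 12, 7, 6, 15, 13, 10, 14, 5, 3, 9]
7<14: swap(2,2), lo=3 mid=3 ⇒ [4, 12, 7, 6, 15, 13, 10, 14, 5, 3, 9]
6<14: swap(3,3), lo=4 mid=4 ⇒ [4, 12, 7, 6, 15, 13, 10, 14, 5, 3, 9]
15>14: swap(4,10), hi=9 ⇒ [4, 12, 7, 6, 9, 13, 10, 14, 5, 3, 15]
9<14: swap(4,4), lo=5 mid=5 ⇒ [4, 12, 7, 6, 9, 13, 10, 14, 5, 3, 15]
13<14: swap(5,5), lo=6 mid=6 ⇒ [4, 12, 7, 6, 9, 13, 10, 14, 5, 3, 15]
10<14: swap(6,6), lo=7 mid=7 ⇒ [4, 12, 7, 6, 9, 13, 10, 14, 5, 3, 15]
14=14: mid=8
5<14: swap(7,8), lo=8 mid=9 ⇒ [4, 12, 7, 6, 9, 13, 10, 5, 14, 3, 15]
3<14: swap(8,9), lo=9 mid=10 ⇒ [4, 12, 7, 6, 9, 13, 10, 5, 3, 14, 15]
done. lo=9 hi=9; v=[4, 12, 7, 6, 9, 13, 10, 5, 3, 14, 15]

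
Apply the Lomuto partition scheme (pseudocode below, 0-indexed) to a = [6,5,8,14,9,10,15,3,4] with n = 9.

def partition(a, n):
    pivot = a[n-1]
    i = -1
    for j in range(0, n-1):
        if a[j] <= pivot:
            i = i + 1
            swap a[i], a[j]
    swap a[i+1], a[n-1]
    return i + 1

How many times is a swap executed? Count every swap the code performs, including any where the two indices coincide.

pivot = a[8] = 4; i = -1
j=0: a[0]=6 > 4 → no swap
j=1: a[1]=5 > 4 → no swap
j=2: a[2]=8 > 4 → no swap
j=3: a[3]=14 > 4 → no swap
j=4: a[4]=9 > 4 → no swap
j=5: a[5]=10 > 4 → no swap
j=6: a[6]=15 > 4 → no swap
j=7: a[7]=3 ≤ 4 → i=0, swap a[0],a[7] → [3,5,8,14,9,10,15,6,4]
final swap a[1],a[8] → [3,4,8,14,9,10,15,6,5]; return 1

2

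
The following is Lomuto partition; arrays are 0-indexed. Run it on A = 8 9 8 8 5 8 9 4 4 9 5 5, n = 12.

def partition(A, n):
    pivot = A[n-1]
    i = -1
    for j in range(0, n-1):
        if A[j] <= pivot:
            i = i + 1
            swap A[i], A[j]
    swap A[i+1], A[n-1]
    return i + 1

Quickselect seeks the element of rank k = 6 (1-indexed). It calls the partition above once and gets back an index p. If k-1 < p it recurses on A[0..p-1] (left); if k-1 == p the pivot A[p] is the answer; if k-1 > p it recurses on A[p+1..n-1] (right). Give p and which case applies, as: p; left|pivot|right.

4; right

pivot=5, i=-1
j=0: 8>5, skip
j=1: 9>5, skip
j=2: 8>5, skip
j=3: 8>5, skip
j=4: 5≤5, i=0, swap(0,4) ⇒ 5 9 8 8 8 8 9 4 4 9 5 5
j=5: 8>5, skip
j=6: 9>5, skip
j=7: 4≤5, i=1, swap(1,7) ⇒ 5 4 8 8 8 8 9 9 4 9 5 5
j=8: 4≤5, i=2, swap(2,8) ⇒ 5 4 4 8 8 8 9 9 8 9 5 5
j=9: 9>5, skip
j=10: 5≤5, i=3, swap(3,10) ⇒ 5 4 4 5 8 8 9 9 8 9 8 5
swap(4,11) ⇒ 5 4 4 5 5 8 9 9 8 9 8 8; return 4
p = 4; k-1 = 5 > 4 ⇒ right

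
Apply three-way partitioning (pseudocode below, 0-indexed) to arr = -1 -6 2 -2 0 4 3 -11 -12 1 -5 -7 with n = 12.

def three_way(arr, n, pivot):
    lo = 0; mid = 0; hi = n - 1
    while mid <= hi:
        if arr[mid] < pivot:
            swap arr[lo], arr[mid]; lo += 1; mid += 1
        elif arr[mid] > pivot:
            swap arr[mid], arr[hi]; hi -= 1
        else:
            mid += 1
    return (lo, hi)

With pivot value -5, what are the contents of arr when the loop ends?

pivot = -5; lo=0, mid=0, hi=11
arr[mid]=-1>-5: swap arr[0],arr[11]; hi=10 → -7 -6 2 -2 0 4 3 -11 -12 1 -5 -1
arr[mid]=-7<-5: swap arr[0],arr[0]; lo=1,mid=1 → -7 -6 2 -2 0 4 3 -11 -12 1 -5 -1
arr[mid]=-6<-5: swap arr[1],arr[1]; lo=2,mid=2 → -7 -6 2 -2 0 4 3 -11 -12 1 -5 -1
arr[mid]=2>-5: swap arr[2],arr[10]; hi=9 → -7 -6 -5 -2 0 4 3 -11 -12 1 2 -1
arr[mid]=-5=-5: mid=3
arr[mid]=-2>-5: swap arr[3],arr[9]; hi=8 → -7 -6 -5 1 0 4 3 -11 -12 -2 2 -1
arr[mid]=1>-5: swap arr[3],arr[8]; hi=7 → -7 -6 -5 -12 0 4 3 -11 1 -2 2 -1
arr[mid]=-12<-5: swap arr[2],arr[3]; lo=3,mid=4 → -7 -6 -12 -5 0 4 3 -11 1 -2 2 -1
arr[mid]=0>-5: swap arr[4],arr[7]; hi=6 → -7 -6 -12 -5 -11 4 3 0 1 -2 2 -1
arr[mid]=-11<-5: swap arr[3],arr[4]; lo=4,mid=5 → -7 -6 -12 -11 -5 4 3 0 1 -2 2 -1
arr[mid]=4>-5: swap arr[5],arr[6]; hi=5 → -7 -6 -12 -11 -5 3 4 0 1 -2 2 -1
arr[mid]=3>-5: swap arr[5],arr[5]; hi=4 → -7 -6 -12 -11 -5 3 4 0 1 -2 2 -1
end: lo=4, hi=4; arr = -7 -6 -12 -11 -5 3 4 0 1 -2 2 -1

-7 -6 -12 -11 -5 3 4 0 1 -2 2 -1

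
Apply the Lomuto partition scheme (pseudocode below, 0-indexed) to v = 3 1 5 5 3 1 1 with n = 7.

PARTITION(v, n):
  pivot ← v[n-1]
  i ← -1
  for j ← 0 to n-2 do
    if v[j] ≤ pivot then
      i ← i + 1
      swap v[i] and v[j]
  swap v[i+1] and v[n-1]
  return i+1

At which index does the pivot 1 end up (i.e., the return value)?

pivot = v[6] = 1; i = -1
j=0: v[0]=3 > 1 → no swap
j=1: v[1]=1 ≤ 1 → i=0, swap v[0],v[1] → 1 3 5 5 3 1 1
j=2: v[2]=5 > 1 → no swap
j=3: v[3]=5 > 1 → no swap
j=4: v[4]=3 > 1 → no swap
j=5: v[5]=1 ≤ 1 → i=1, swap v[1],v[5] → 1 1 5 5 3 3 1
final swap v[2],v[6] → 1 1 1 5 3 3 5; return 2

2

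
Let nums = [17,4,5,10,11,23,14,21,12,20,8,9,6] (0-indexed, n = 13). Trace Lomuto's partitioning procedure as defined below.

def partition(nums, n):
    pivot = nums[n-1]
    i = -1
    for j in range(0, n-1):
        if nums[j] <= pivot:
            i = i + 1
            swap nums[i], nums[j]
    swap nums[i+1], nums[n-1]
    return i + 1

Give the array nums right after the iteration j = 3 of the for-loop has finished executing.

[4,5,17,10,11,23,14,21,12,20,8,9,6]

pivot = nums[12] = 6; i = -1
j=0: nums[0]=17 > 6 → no swap
j=1: nums[1]=4 ≤ 6 → i=0, swap nums[0],nums[1] → [4,17,5,10,11,23,14,21,12,20,8,9,6]
j=2: nums[2]=5 ≤ 6 → i=1, swap nums[1],nums[2] → [4,5,17,10,11,23,14,21,12,20,8,9,6]
j=3: nums[3]=10 > 6 → no swap
(after j=3) nums = [4,5,17,10,11,23,14,21,12,20,8,9,6]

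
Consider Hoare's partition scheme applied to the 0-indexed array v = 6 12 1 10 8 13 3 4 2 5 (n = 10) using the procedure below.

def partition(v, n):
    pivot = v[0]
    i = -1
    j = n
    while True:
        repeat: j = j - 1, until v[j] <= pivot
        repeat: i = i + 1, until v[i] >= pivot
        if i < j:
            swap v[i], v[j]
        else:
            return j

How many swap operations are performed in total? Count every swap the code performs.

4

pivot = v[0] = 6; i = -1, j = 10
j→9 (v[9]=5≤6), i→0 (v[0]=6≥6); i<j, swap → 5 12 1 10 8 13 3 4 2 6
j→8 (v[8]=2≤6), i→1 (v[1]=12≥6); i<j, swap → 5 2 1 10 8 13 3 4 12 6
j→7 (v[7]=4≤6), i→3 (v[3]=10≥6); i<j, swap → 5 2 1 4 8 13 3 10 12 6
j→6 (v[6]=3≤6), i→4 (v[4]=8≥6); i<j, swap → 5 2 1 4 3 13 8 10 12 6
j→4, i→5; i≥j, return j=4. v = 5 2 1 4 3 13 8 10 12 6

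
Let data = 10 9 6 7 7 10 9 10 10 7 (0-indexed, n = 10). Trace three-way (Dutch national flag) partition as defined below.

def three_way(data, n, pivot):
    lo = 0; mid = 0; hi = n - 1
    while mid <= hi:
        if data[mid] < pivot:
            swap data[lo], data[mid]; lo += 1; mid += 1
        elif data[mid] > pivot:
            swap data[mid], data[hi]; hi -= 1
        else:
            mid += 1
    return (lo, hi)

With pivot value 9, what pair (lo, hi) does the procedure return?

(4, 5)

pivot = 9; lo=0, mid=0, hi=9
data[mid]=10>9: swap data[0],data[9]; hi=8 → 7 9 6 7 7 10 9 10 10 10
data[mid]=7<9: swap data[0],data[0]; lo=1,mid=1 → 7 9 6 7 7 10 9 10 10 10
data[mid]=9=9: mid=2
data[mid]=6<9: swap data[1],data[2]; lo=2,mid=3 → 7 6 9 7 7 10 9 10 10 10
data[mid]=7<9: swap data[2],data[3]; lo=3,mid=4 → 7 6 7 9 7 10 9 10 10 10
data[mid]=7<9: swap data[3],data[4]; lo=4,mid=5 → 7 6 7 7 9 10 9 10 10 10
data[mid]=10>9: swap data[5],data[8]; hi=7 → 7 6 7 7 9 10 9 10 10 10
data[mid]=10>9: swap data[5],data[7]; hi=6 → 7 6 7 7 9 10 9 10 10 10
data[mid]=10>9: swap data[5],data[6]; hi=5 → 7 6 7 7 9 9 10 10 10 10
data[mid]=9=9: mid=6
end: lo=4, hi=5; data = 7 6 7 7 9 9 10 10 10 10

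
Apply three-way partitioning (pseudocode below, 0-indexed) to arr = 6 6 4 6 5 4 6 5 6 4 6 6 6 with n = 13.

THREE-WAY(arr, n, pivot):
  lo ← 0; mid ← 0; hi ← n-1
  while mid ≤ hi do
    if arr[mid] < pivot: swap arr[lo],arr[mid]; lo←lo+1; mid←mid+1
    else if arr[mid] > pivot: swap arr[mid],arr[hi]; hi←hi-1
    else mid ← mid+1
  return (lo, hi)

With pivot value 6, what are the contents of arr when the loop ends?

4 5 4 5 4 6 6 6 6 6 6 6 6

lo=0 mid=0 hi=12
6=6: mid=1
6=6: mid=2
4<6: swap(0,2), lo=1 mid=3 ⇒ 4 6 6 6 5 4 6 5 6 4 6 6 6
6=6: mid=4
5<6: swap(1,4), lo=2 mid=5 ⇒ 4 5 6 6 6 4 6 5 6 4 6 6 6
4<6: swap(2,5), lo=3 mid=6 ⇒ 4 5 4 6 6 6 6 5 6 4 6 6 6
6=6: mid=7
5<6: swap(3,7), lo=4 mid=8 ⇒ 4 5 4 5 6 6 6 6 6 4 6 6 6
6=6: mid=9
4<6: swap(4,9), lo=5 mid=10 ⇒ 4 5 4 5 4 6 6 6 6 6 6 6 6
6=6: mid=11
6=6: mid=12
6=6: mid=13
done. lo=5 hi=12; arr=4 5 4 5 4 6 6 6 6 6 6 6 6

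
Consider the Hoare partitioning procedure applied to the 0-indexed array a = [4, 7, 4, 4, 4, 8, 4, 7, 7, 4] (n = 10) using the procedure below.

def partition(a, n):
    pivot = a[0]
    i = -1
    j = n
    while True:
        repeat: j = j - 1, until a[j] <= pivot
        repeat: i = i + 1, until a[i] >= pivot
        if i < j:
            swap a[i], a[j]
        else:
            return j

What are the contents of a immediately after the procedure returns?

[4, 4, 4, 4, 4, 8, 7, 7, 7, 4]

pivot=4
j stops at 9 (4), i stops at 0 (4); swap ⇒ [4, 7, 4, 4, 4, 8, 4, 7, 7, 4]
j stops at 6 (4), i stops at 1 (7); swap ⇒ [4, 4, 4, 4, 4, 8, 7, 7, 7, 4]
j stops at 4 (4), i stops at 2 (4); swap ⇒ [4, 4, 4, 4, 4, 8, 7, 7, 7, 4]
j stops at 3, i stops at 3; i≥j ⇒ return 3. a=[4, 4, 4, 4, 4, 8, 7, 7, 7, 4]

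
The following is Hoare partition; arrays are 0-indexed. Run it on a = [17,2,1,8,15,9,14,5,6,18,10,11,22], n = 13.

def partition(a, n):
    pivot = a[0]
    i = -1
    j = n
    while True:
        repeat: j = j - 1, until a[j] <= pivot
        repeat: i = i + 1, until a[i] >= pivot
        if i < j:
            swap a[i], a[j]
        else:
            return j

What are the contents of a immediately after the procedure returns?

[11,2,1,8,15,9,14,5,6,10,18,17,22]

pivot = a[0] = 17; i = -1, j = 13
j→11 (a[11]=11≤17), i→0 (a[0]=17≥17); i<j, swap → [11,2,1,8,15,9,14,5,6,18,10,17,22]
j→10 (a[10]=10≤17), i→9 (a[9]=18≥17); i<j, swap → [11,2,1,8,15,9,14,5,6,10,18,17,22]
j→9, i→10; i≥j, return j=9. a = [11,2,1,8,15,9,14,5,6,10,18,17,22]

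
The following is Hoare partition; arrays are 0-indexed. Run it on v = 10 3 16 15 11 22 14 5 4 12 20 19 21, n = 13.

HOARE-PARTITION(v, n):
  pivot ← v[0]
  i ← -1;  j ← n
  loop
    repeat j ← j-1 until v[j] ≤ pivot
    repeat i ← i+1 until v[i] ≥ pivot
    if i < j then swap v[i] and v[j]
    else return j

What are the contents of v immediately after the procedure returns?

pivot = v[0] = 10; i = -1, j = 13
j→8 (v[8]=4≤10), i→0 (v[0]=10≥10); i<j, swap → 4 3 16 15 11 22 14 5 10 12 20 19 21
j→7 (v[7]=5≤10), i→2 (v[2]=16≥10); i<j, swap → 4 3 5 15 11 22 14 16 10 12 20 19 21
j→2, i→3; i≥j, return j=2. v = 4 3 5 15 11 22 14 16 10 12 20 19 21

4 3 5 15 11 22 14 16 10 12 20 19 21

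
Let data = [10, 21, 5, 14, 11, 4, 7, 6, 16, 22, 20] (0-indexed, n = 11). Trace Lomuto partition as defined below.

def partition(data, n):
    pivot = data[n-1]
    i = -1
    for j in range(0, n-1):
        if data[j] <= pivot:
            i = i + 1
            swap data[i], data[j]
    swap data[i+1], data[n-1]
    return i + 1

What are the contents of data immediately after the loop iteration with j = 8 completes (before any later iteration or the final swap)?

[10, 5, 14, 11, 4, 7, 6, 16, 21, 22, 20]

pivot = data[10] = 20; i = -1
j=0: data[0]=10 ≤ 20 → i=0, swap data[0],data[0] (no change) → [10, 21, 5, 14, 11, 4, 7, 6, 16, 22, 20]
j=1: data[1]=21 > 20 → no swap
j=2: data[2]=5 ≤ 20 → i=1, swap data[1],data[2] → [10, 5, 21, 14, 11, 4, 7, 6, 16, 22, 20]
j=3: data[3]=14 ≤ 20 → i=2, swap data[2],data[3] → [10, 5, 14, 21, 11, 4, 7, 6, 16, 22, 20]
j=4: data[4]=11 ≤ 20 → i=3, swap data[3],data[4] → [10, 5, 14, 11, 21, 4, 7, 6, 16, 22, 20]
j=5: data[5]=4 ≤ 20 → i=4, swap data[4],data[5] → [10, 5, 14, 11, 4, 21, 7, 6, 16, 22, 20]
j=6: data[6]=7 ≤ 20 → i=5, swap data[5],data[6] → [10, 5, 14, 11, 4, 7, 21, 6, 16, 22, 20]
j=7: data[7]=6 ≤ 20 → i=6, swap data[6],data[7] → [10, 5, 14, 11, 4, 7, 6, 21, 16, 22, 20]
j=8: data[8]=16 ≤ 20 → i=7, swap data[7],data[8] → [10, 5, 14, 11, 4, 7, 6, 16, 21, 22, 20]
(after j=8) data = [10, 5, 14, 11, 4, 7, 6, 16, 21, 22, 20]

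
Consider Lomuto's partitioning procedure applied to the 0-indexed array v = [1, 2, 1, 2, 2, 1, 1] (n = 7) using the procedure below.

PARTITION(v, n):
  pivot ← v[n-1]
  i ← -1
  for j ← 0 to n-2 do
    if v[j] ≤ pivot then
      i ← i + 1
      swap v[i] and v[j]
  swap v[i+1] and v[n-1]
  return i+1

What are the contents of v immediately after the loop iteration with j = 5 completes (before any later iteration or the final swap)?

pivot=1, i=-1
j=0: 1≤1, i=0, swap(0,0) ⇒ [1, 2, 1, 2, 2, 1, 1]
j=1: 2>1, skip
j=2: 1≤1, i=1, swap(1,2) ⇒ [1, 1, 2, 2, 2, 1, 1]
j=3: 2>1, skip
j=4: 2>1, skip
j=5: 1≤1, i=2, swap(2,5) ⇒ [1, 1, 1, 2, 2, 2, 1]
(after j=5) v = [1, 1, 1, 2, 2, 2, 1]

[1, 1, 1, 2, 2, 2, 1]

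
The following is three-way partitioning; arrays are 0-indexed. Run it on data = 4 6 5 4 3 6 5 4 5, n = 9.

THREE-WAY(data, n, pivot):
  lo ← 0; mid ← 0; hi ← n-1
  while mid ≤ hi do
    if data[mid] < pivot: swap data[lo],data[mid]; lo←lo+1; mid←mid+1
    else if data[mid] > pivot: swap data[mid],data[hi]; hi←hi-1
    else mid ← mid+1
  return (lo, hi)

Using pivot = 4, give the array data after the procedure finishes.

pivot = 4; lo=0, mid=0, hi=8
data[mid]=4=4: mid=1
data[mid]=6>4: swap data[1],data[8]; hi=7 → 4 5 5 4 3 6 5 4 6
data[mid]=5>4: swap data[1],data[7]; hi=6 → 4 4 5 4 3 6 5 5 6
data[mid]=4=4: mid=2
data[mid]=5>4: swap data[2],data[6]; hi=5 → 4 4 5 4 3 6 5 5 6
data[mid]=5>4: swap data[2],data[5]; hi=4 → 4 4 6 4 3 5 5 5 6
data[mid]=6>4: swap data[2],data[4]; hi=3 → 4 4 3 4 6 5 5 5 6
data[mid]=3<4: swap data[0],data[2]; lo=1,mid=3 → 3 4 4 4 6 5 5 5 6
data[mid]=4=4: mid=4
end: lo=1, hi=3; data = 3 4 4 4 6 5 5 5 6

3 4 4 4 6 5 5 5 6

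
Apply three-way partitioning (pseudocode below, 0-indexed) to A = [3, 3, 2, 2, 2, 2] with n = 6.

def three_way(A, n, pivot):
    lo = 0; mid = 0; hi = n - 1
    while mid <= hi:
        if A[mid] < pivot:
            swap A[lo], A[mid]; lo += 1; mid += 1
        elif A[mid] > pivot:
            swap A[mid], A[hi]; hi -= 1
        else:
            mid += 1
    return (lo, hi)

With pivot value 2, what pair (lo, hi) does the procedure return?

(0, 3)

pivot = 2; lo=0, mid=0, hi=5
A[mid]=3>2: swap A[0],A[5]; hi=4 → [2, 3, 2, 2, 2, 3]
A[mid]=2=2: mid=1
A[mid]=3>2: swap A[1],A[4]; hi=3 → [2, 2, 2, 2, 3, 3]
A[mid]=2=2: mid=2
A[mid]=2=2: mid=3
A[mid]=2=2: mid=4
end: lo=0, hi=3; A = [2, 2, 2, 2, 3, 3]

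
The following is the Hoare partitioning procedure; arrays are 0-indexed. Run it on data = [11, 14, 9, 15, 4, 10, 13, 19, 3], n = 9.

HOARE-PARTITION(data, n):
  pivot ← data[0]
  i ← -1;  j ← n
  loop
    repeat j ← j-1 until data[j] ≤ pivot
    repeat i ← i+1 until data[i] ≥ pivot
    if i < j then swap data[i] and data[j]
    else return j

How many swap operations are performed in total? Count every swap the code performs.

pivot = data[0] = 11; i = -1, j = 9
j→8 (data[8]=3≤11), i→0 (data[0]=11≥11); i<j, swap → [3, 14, 9, 15, 4, 10, 13, 19, 11]
j→5 (data[5]=10≤11), i→1 (data[1]=14≥11); i<j, swap → [3, 10, 9, 15, 4, 14, 13, 19, 11]
j→4 (data[4]=4≤11), i→3 (data[3]=15≥11); i<j, swap → [3, 10, 9, 4, 15, 14, 13, 19, 11]
j→3, i→4; i≥j, return j=3. data = [3, 10, 9, 4, 15, 14, 13, 19, 11]

3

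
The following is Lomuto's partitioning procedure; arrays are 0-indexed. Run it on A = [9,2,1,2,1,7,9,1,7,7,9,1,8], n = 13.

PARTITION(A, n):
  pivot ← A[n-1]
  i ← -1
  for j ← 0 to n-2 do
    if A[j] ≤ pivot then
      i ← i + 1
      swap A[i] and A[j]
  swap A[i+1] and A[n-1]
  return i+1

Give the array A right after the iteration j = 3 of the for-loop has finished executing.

pivot = A[12] = 8; i = -1
j=0: A[0]=9 > 8 → no swap
j=1: A[1]=2 ≤ 8 → i=0, swap A[0],A[1] → [2,9,1,2,1,7,9,1,7,7,9,1,8]
j=2: A[2]=1 ≤ 8 → i=1, swap A[1],A[2] → [2,1,9,2,1,7,9,1,7,7,9,1,8]
j=3: A[3]=2 ≤ 8 → i=2, swap A[2],A[3] → [2,1,2,9,1,7,9,1,7,7,9,1,8]
(after j=3) A = [2,1,2,9,1,7,9,1,7,7,9,1,8]

[2,1,2,9,1,7,9,1,7,7,9,1,8]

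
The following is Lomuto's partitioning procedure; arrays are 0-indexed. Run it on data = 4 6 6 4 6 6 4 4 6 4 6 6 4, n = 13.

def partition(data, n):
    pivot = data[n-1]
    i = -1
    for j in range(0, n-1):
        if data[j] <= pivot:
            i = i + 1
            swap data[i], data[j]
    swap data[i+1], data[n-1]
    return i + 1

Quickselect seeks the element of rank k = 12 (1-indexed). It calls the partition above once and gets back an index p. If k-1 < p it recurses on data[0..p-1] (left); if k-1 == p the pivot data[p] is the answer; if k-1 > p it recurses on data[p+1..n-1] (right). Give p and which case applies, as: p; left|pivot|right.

pivot = data[12] = 4; i = -1
j=0: data[0]=4 ≤ 4 → i=0, swap data[0],data[0] (no change) → 4 6 6 4 6 6 4 4 6 4 6 6 4
j=1: data[1]=6 > 4 → no swap
j=2: data[2]=6 > 4 → no swap
j=3: data[3]=4 ≤ 4 → i=1, swap data[1],data[3] → 4 4 6 6 6 6 4 4 6 4 6 6 4
j=4: data[4]=6 > 4 → no swap
j=5: data[5]=6 > 4 → no swap
j=6: data[6]=4 ≤ 4 → i=2, swap data[2],data[6] → 4 4 4 6 6 6 6 4 6 4 6 6 4
j=7: data[7]=4 ≤ 4 → i=3, swap data[3],data[7] → 4 4 4 4 6 6 6 6 6 4 6 6 4
j=8: data[8]=6 > 4 → no swap
j=9: data[9]=4 ≤ 4 → i=4, swap data[4],data[9] → 4 4 4 4 4 6 6 6 6 6 6 6 4
j=10: data[10]=6 > 4 → no swap
j=11: data[11]=6 > 4 → no swap
final swap data[5],data[12] → 4 4 4 4 4 4 6 6 6 6 6 6 6; return 5
p = 5; k-1 = 11 > 5 ⇒ right

5; right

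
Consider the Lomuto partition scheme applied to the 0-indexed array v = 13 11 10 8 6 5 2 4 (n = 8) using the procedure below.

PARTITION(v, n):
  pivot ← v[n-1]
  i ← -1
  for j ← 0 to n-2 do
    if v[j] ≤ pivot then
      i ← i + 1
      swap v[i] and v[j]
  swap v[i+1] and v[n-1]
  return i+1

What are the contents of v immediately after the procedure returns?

2 4 10 8 6 5 13 11

pivot = v[7] = 4; i = -1
j=0: v[0]=13 > 4 → no swap
j=1: v[1]=11 > 4 → no swap
j=2: v[2]=10 > 4 → no swap
j=3: v[3]=8 > 4 → no swap
j=4: v[4]=6 > 4 → no swap
j=5: v[5]=5 > 4 → no swap
j=6: v[6]=2 ≤ 4 → i=0, swap v[0],v[6] → 2 11 10 8 6 5 13 4
final swap v[1],v[7] → 2 4 10 8 6 5 13 11; return 1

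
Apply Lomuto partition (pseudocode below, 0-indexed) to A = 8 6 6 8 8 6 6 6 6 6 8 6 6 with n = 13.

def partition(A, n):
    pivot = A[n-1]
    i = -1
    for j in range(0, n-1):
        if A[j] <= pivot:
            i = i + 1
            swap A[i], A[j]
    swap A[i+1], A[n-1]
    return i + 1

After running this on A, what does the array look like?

pivot = A[12] = 6; i = -1
j=0: A[0]=8 > 6 → no swap
j=1: A[1]=6 ≤ 6 → i=0, swap A[0],A[1] → 6 8 6 8 8 6 6 6 6 6 8 6 6
j=2: A[2]=6 ≤ 6 → i=1, swap A[1],A[2] → 6 6 8 8 8 6 6 6 6 6 8 6 6
j=3: A[3]=8 > 6 → no swap
j=4: A[4]=8 > 6 → no swap
j=5: A[5]=6 ≤ 6 → i=2, swap A[2],A[5] → 6 6 6 8 8 8 6 6 6 6 8 6 6
j=6: A[6]=6 ≤ 6 → i=3, swap A[3],A[6] → 6 6 6 6 8 8 8 6 6 6 8 6 6
j=7: A[7]=6 ≤ 6 → i=4, swap A[4],A[7] → 6 6 6 6 6 8 8 8 6 6 8 6 6
j=8: A[8]=6 ≤ 6 → i=5, swap A[5],A[8] → 6 6 6 6 6 6 8 8 8 6 8 6 6
j=9: A[9]=6 ≤ 6 → i=6, swap A[6],A[9] → 6 6 6 6 6 6 6 8 8 8 8 6 6
j=10: A[10]=8 > 6 → no swap
j=11: A[11]=6 ≤ 6 → i=7, swap A[7],A[11] → 6 6 6 6 6 6 6 6 8 8 8 8 6
final swap A[8],A[12] → 6 6 6 6 6 6 6 6 6 8 8 8 8; return 8

6 6 6 6 6 6 6 6 6 8 8 8 8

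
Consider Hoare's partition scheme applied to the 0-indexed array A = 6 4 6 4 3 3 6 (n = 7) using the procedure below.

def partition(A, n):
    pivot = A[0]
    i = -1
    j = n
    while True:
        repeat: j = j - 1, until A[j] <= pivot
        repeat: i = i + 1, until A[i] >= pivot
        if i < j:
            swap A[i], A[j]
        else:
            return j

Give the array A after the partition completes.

pivot=6
j stops at 6 (6), i stops at 0 (6); swap ⇒ 6 4 6 4 3 3 6
j stops at 5 (3), i stops at 2 (6); swap ⇒ 6 4 3 4 3 6 6
j stops at 4, i stops at 5; i≥j ⇒ return 4. A=6 4 3 4 3 6 6

6 4 3 4 3 6 6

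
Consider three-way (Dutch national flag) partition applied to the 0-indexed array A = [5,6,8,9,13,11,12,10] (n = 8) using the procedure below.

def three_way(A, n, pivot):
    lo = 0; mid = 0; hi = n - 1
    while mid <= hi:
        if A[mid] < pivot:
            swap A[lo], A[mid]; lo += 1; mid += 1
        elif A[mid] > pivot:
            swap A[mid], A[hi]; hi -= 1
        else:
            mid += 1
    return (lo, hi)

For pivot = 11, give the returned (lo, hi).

(5, 5)

pivot = 11; lo=0, mid=0, hi=7
A[mid]=5<11: swap A[0],A[0]; lo=1,mid=1 → [5,6,8,9,13,11,12,10]
A[mid]=6<11: swap A[1],A[1]; lo=2,mid=2 → [5,6,8,9,13,11,12,10]
A[mid]=8<11: swap A[2],A[2]; lo=3,mid=3 → [5,6,8,9,13,11,12,10]
A[mid]=9<11: swap A[3],A[3]; lo=4,mid=4 → [5,6,8,9,13,11,12,10]
A[mid]=13>11: swap A[4],A[7]; hi=6 → [5,6,8,9,10,11,12,13]
A[mid]=10<11: swap A[4],A[4]; lo=5,mid=5 → [5,6,8,9,10,11,12,13]
A[mid]=11=11: mid=6
A[mid]=12>11: swap A[6],A[6]; hi=5 → [5,6,8,9,10,11,12,13]
end: lo=5, hi=5; A = [5,6,8,9,10,11,12,13]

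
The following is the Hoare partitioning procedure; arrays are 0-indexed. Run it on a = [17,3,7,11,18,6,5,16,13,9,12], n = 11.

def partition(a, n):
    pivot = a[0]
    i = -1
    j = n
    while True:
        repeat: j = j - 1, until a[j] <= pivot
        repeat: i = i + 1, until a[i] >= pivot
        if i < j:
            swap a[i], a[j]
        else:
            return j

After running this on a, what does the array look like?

[12,3,7,11,9,6,5,16,13,18,17]

pivot = a[0] = 17; i = -1, j = 11
j→10 (a[10]=12≤17), i→0 (a[0]=17≥17); i<j, swap → [12,3,7,11,18,6,5,16,13,9,17]
j→9 (a[9]=9≤17), i→4 (a[4]=18≥17); i<j, swap → [12,3,7,11,9,6,5,16,13,18,17]
j→8, i→9; i≥j, return j=8. a = [12,3,7,11,9,6,5,16,13,18,17]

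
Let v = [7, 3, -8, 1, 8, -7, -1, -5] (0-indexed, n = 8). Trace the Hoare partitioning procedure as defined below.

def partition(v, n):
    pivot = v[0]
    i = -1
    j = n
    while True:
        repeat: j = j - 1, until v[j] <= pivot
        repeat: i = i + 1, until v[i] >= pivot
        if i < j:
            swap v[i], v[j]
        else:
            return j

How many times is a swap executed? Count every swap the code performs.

pivot = v[0] = 7; i = -1, j = 8
j→7 (v[7]=-5≤7), i→0 (v[0]=7≥7); i<j, swap → [-5, 3, -8, 1, 8, -7, -1, 7]
j→6 (v[6]=-1≤7), i→4 (v[4]=8≥7); i<j, swap → [-5, 3, -8, 1, -1, -7, 8, 7]
j→5, i→6; i≥j, return j=5. v = [-5, 3, -8, 1, -1, -7, 8, 7]

2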